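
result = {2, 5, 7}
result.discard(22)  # {2, 5, 7}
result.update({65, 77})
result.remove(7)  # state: {2, 5, 65, 77}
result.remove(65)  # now {2, 5, 77}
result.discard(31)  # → {2, 5, 77}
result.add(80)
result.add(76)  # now {2, 5, 76, 77, 80}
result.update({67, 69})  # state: {2, 5, 67, 69, 76, 77, 80}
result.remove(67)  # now {2, 5, 69, 76, 77, 80}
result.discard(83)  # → {2, 5, 69, 76, 77, 80}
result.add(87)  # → {2, 5, 69, 76, 77, 80, 87}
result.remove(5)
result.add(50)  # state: {2, 50, 69, 76, 77, 80, 87}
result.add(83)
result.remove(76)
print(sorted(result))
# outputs [2, 50, 69, 77, 80, 83, 87]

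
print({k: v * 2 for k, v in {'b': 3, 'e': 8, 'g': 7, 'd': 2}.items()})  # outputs {'b': 6, 'e': 16, 'g': 14, 'd': 4}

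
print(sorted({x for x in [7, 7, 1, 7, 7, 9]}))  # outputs [1, 7, 9]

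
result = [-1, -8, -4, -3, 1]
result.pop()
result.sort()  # [-8, -4, -3, -1]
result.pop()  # -1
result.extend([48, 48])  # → [-8, -4, -3, 48, 48]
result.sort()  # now [-8, -4, -3, 48, 48]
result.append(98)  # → [-8, -4, -3, 48, 48, 98]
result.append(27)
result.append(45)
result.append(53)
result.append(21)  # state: [-8, -4, -3, 48, 48, 98, 27, 45, 53, 21]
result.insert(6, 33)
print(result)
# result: [-8, -4, -3, 48, 48, 98, 33, 27, 45, 53, 21]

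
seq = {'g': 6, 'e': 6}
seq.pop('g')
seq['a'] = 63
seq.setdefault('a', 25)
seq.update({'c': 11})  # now {'e': 6, 'a': 63, 'c': 11}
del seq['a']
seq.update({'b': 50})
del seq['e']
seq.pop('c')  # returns 11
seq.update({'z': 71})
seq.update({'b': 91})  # {'b': 91, 'z': 71}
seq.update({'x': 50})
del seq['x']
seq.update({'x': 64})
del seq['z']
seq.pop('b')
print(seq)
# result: {'x': 64}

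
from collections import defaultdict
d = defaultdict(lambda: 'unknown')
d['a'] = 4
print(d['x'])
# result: unknown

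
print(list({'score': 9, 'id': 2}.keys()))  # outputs ['score', 'id']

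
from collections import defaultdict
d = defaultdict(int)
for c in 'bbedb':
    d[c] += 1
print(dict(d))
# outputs {'b': 3, 'e': 1, 'd': 1}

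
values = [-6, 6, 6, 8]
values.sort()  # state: [-6, 6, 6, 8]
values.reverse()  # [8, 6, 6, -6]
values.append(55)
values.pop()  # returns 55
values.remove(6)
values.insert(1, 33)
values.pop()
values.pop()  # 6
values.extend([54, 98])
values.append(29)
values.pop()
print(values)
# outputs [8, 33, 54, 98]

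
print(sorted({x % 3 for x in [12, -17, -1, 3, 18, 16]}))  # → [0, 1, 2]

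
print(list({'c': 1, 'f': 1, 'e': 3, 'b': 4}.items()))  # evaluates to [('c', 1), ('f', 1), ('e', 3), ('b', 4)]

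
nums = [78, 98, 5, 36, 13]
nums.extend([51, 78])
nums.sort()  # [5, 13, 36, 51, 78, 78, 98]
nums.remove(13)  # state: [5, 36, 51, 78, 78, 98]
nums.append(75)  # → [5, 36, 51, 78, 78, 98, 75]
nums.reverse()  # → [75, 98, 78, 78, 51, 36, 5]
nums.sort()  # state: [5, 36, 51, 75, 78, 78, 98]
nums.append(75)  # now [5, 36, 51, 75, 78, 78, 98, 75]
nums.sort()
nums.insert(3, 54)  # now [5, 36, 51, 54, 75, 75, 78, 78, 98]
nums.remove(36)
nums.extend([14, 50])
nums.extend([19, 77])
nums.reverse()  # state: [77, 19, 50, 14, 98, 78, 78, 75, 75, 54, 51, 5]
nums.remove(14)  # [77, 19, 50, 98, 78, 78, 75, 75, 54, 51, 5]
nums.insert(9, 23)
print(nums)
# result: [77, 19, 50, 98, 78, 78, 75, 75, 54, 23, 51, 5]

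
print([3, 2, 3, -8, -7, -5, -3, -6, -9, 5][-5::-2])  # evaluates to [-5, -8, 2]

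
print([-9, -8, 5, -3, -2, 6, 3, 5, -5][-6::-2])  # [-3, -8]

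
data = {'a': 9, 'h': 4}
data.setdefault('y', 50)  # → 50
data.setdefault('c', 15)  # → 15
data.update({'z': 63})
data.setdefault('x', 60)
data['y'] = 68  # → {'a': 9, 'h': 4, 'y': 68, 'c': 15, 'z': 63, 'x': 60}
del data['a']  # {'h': 4, 'y': 68, 'c': 15, 'z': 63, 'x': 60}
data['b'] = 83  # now {'h': 4, 'y': 68, 'c': 15, 'z': 63, 'x': 60, 'b': 83}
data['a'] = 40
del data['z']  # {'h': 4, 'y': 68, 'c': 15, 'x': 60, 'b': 83, 'a': 40}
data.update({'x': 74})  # {'h': 4, 'y': 68, 'c': 15, 'x': 74, 'b': 83, 'a': 40}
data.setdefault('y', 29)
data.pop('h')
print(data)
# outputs {'y': 68, 'c': 15, 'x': 74, 'b': 83, 'a': 40}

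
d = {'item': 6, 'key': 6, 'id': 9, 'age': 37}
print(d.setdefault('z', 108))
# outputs 108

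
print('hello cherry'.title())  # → Hello Cherry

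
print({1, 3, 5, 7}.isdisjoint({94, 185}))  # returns True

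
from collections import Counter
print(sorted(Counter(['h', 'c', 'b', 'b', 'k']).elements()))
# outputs ['b', 'b', 'c', 'h', 'k']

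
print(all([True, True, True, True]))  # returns True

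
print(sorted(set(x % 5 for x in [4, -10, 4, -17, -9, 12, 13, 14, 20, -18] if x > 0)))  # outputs [0, 2, 3, 4]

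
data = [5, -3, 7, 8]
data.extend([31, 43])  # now [5, -3, 7, 8, 31, 43]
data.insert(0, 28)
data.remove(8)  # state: [28, 5, -3, 7, 31, 43]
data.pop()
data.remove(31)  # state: [28, 5, -3, 7]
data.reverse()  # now [7, -3, 5, 28]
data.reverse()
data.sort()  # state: [-3, 5, 7, 28]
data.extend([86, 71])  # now [-3, 5, 7, 28, 86, 71]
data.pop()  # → 71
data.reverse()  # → [86, 28, 7, 5, -3]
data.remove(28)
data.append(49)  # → [86, 7, 5, -3, 49]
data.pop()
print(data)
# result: [86, 7, 5, -3]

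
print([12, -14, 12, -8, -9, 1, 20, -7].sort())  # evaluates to None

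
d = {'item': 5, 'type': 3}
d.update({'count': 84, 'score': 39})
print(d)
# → {'item': 5, 'type': 3, 'count': 84, 'score': 39}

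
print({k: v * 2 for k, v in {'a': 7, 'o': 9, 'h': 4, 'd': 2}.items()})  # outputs {'a': 14, 'o': 18, 'h': 8, 'd': 4}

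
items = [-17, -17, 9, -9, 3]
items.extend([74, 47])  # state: [-17, -17, 9, -9, 3, 74, 47]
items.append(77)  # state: [-17, -17, 9, -9, 3, 74, 47, 77]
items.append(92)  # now [-17, -17, 9, -9, 3, 74, 47, 77, 92]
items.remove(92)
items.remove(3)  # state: [-17, -17, 9, -9, 74, 47, 77]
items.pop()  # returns 77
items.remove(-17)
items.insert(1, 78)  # [-17, 78, 9, -9, 74, 47]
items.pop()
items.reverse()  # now [74, -9, 9, 78, -17]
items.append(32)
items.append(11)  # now [74, -9, 9, 78, -17, 32, 11]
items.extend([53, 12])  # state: [74, -9, 9, 78, -17, 32, 11, 53, 12]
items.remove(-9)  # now [74, 9, 78, -17, 32, 11, 53, 12]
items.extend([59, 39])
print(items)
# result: [74, 9, 78, -17, 32, 11, 53, 12, 59, 39]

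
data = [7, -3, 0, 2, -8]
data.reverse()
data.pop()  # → 7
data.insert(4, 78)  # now [-8, 2, 0, -3, 78]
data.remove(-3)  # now [-8, 2, 0, 78]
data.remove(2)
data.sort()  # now [-8, 0, 78]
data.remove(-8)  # [0, 78]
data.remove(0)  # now [78]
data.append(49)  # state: [78, 49]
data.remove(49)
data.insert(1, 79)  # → [78, 79]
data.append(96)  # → [78, 79, 96]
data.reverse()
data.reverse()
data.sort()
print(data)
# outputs [78, 79, 96]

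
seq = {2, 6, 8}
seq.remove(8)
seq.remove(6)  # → {2}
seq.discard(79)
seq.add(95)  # {2, 95}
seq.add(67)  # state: {2, 67, 95}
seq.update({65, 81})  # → {2, 65, 67, 81, 95}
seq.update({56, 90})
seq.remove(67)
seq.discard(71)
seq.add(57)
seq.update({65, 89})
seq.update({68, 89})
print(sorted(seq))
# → [2, 56, 57, 65, 68, 81, 89, 90, 95]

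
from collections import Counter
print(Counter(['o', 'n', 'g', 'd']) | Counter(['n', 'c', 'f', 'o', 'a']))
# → Counter({'o': 1, 'n': 1, 'g': 1, 'd': 1, 'c': 1, 'f': 1, 'a': 1})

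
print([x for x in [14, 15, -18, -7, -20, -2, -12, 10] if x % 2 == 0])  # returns [14, -18, -20, -2, -12, 10]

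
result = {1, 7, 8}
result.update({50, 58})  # {1, 7, 8, 50, 58}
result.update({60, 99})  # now {1, 7, 8, 50, 58, 60, 99}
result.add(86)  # {1, 7, 8, 50, 58, 60, 86, 99}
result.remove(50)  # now {1, 7, 8, 58, 60, 86, 99}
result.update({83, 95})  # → {1, 7, 8, 58, 60, 83, 86, 95, 99}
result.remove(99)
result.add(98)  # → {1, 7, 8, 58, 60, 83, 86, 95, 98}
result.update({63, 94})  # {1, 7, 8, 58, 60, 63, 83, 86, 94, 95, 98}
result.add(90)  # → {1, 7, 8, 58, 60, 63, 83, 86, 90, 94, 95, 98}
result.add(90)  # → {1, 7, 8, 58, 60, 63, 83, 86, 90, 94, 95, 98}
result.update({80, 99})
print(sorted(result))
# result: [1, 7, 8, 58, 60, 63, 80, 83, 86, 90, 94, 95, 98, 99]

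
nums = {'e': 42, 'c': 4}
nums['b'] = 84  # {'e': 42, 'c': 4, 'b': 84}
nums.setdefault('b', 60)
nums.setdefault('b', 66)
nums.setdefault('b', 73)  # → 84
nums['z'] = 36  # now {'e': 42, 'c': 4, 'b': 84, 'z': 36}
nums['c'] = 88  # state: {'e': 42, 'c': 88, 'b': 84, 'z': 36}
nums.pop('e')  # 42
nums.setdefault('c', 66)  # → 88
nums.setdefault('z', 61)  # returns 36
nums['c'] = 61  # {'c': 61, 'b': 84, 'z': 36}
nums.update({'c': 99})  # {'c': 99, 'b': 84, 'z': 36}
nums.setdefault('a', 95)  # 95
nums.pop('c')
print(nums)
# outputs {'b': 84, 'z': 36, 'a': 95}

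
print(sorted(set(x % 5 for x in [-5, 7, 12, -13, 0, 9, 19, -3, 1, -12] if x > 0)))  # [1, 2, 4]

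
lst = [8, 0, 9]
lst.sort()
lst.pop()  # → 9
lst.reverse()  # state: [8, 0]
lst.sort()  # [0, 8]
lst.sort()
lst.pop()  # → 8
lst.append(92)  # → [0, 92]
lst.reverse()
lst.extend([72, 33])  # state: [92, 0, 72, 33]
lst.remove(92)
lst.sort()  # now [0, 33, 72]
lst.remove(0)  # [33, 72]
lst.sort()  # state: [33, 72]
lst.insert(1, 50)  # [33, 50, 72]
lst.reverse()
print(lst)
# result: [72, 50, 33]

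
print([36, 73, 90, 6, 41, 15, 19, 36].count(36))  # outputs 2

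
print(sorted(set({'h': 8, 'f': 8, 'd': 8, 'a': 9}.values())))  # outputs [8, 9]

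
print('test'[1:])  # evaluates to est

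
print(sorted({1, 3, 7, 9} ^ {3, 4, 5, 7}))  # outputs [1, 4, 5, 9]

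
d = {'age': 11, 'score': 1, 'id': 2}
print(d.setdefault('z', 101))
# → 101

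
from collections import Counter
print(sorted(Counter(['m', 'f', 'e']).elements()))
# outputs ['e', 'f', 'm']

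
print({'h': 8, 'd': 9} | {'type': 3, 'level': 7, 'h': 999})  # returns {'h': 999, 'd': 9, 'type': 3, 'level': 7}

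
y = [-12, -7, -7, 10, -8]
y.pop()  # -8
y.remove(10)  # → [-12, -7, -7]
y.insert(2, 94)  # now [-12, -7, 94, -7]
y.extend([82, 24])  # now [-12, -7, 94, -7, 82, 24]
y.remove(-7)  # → [-12, 94, -7, 82, 24]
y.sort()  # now [-12, -7, 24, 82, 94]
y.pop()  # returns 94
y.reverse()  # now [82, 24, -7, -12]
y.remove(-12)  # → [82, 24, -7]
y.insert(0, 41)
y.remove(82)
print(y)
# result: [41, 24, -7]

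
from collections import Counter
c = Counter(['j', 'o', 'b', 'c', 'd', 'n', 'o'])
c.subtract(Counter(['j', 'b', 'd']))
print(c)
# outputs Counter({'o': 2, 'c': 1, 'n': 1, 'j': 0, 'b': 0, 'd': 0})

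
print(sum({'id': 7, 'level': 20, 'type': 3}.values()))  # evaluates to 30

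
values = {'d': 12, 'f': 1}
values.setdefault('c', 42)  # 42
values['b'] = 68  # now {'d': 12, 'f': 1, 'c': 42, 'b': 68}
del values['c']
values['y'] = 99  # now {'d': 12, 'f': 1, 'b': 68, 'y': 99}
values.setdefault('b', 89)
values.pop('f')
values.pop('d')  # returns 12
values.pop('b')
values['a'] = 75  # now {'y': 99, 'a': 75}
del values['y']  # {'a': 75}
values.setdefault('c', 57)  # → 57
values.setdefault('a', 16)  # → 75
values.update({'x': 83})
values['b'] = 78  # {'a': 75, 'c': 57, 'x': 83, 'b': 78}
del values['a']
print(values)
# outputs {'c': 57, 'x': 83, 'b': 78}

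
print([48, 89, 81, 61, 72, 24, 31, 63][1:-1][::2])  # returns [89, 61, 24]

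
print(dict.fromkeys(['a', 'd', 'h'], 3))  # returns {'a': 3, 'd': 3, 'h': 3}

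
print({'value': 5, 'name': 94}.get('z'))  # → None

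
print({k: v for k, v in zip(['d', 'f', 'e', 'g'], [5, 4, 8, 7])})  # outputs {'d': 5, 'f': 4, 'e': 8, 'g': 7}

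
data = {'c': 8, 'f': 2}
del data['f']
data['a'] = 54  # {'c': 8, 'a': 54}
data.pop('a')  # 54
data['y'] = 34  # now {'c': 8, 'y': 34}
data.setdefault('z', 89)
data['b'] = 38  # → {'c': 8, 'y': 34, 'z': 89, 'b': 38}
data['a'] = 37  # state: {'c': 8, 'y': 34, 'z': 89, 'b': 38, 'a': 37}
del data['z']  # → {'c': 8, 'y': 34, 'b': 38, 'a': 37}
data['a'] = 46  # {'c': 8, 'y': 34, 'b': 38, 'a': 46}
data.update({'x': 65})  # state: {'c': 8, 'y': 34, 'b': 38, 'a': 46, 'x': 65}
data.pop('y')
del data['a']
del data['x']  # {'c': 8, 'b': 38}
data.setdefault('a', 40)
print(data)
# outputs {'c': 8, 'b': 38, 'a': 40}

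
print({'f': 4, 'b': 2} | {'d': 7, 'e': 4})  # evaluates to {'f': 4, 'b': 2, 'd': 7, 'e': 4}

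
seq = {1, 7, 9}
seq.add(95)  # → {1, 7, 9, 95}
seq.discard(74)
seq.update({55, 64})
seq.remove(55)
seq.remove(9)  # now {1, 7, 64, 95}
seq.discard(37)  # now {1, 7, 64, 95}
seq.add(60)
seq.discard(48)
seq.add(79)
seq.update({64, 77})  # {1, 7, 60, 64, 77, 79, 95}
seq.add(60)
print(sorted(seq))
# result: [1, 7, 60, 64, 77, 79, 95]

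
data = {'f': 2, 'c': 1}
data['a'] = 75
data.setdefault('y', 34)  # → 34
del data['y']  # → {'f': 2, 'c': 1, 'a': 75}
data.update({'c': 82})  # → {'f': 2, 'c': 82, 'a': 75}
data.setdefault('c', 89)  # 82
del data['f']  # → {'c': 82, 'a': 75}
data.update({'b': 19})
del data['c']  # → {'a': 75, 'b': 19}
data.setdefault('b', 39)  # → 19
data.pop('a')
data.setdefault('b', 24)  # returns 19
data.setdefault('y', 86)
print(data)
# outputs {'b': 19, 'y': 86}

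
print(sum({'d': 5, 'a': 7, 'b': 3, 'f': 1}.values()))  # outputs 16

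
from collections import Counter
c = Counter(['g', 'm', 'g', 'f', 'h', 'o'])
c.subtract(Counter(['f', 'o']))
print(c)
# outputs Counter({'g': 2, 'm': 1, 'h': 1, 'f': 0, 'o': 0})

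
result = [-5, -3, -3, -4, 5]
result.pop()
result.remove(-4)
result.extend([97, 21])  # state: [-5, -3, -3, 97, 21]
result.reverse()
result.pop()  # -5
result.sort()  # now [-3, -3, 21, 97]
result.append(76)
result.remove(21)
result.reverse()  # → [76, 97, -3, -3]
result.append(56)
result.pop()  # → 56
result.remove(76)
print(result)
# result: [97, -3, -3]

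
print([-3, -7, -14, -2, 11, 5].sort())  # None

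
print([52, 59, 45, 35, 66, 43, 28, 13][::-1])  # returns [13, 28, 43, 66, 35, 45, 59, 52]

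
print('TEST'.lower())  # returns test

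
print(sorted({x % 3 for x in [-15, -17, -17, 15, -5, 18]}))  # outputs [0, 1]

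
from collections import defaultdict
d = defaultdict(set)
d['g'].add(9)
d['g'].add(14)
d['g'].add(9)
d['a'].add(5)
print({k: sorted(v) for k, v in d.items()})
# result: {'g': [9, 14], 'a': [5]}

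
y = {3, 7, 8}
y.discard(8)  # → {3, 7}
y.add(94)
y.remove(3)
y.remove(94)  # {7}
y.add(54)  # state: {7, 54}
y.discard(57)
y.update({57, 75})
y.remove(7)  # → {54, 57, 75}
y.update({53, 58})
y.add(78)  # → {53, 54, 57, 58, 75, 78}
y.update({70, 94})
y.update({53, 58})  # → {53, 54, 57, 58, 70, 75, 78, 94}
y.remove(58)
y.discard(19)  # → {53, 54, 57, 70, 75, 78, 94}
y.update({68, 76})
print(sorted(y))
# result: [53, 54, 57, 68, 70, 75, 76, 78, 94]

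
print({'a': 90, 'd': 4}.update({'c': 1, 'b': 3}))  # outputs None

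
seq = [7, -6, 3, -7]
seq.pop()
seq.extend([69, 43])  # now [7, -6, 3, 69, 43]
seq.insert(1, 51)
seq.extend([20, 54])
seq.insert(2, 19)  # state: [7, 51, 19, -6, 3, 69, 43, 20, 54]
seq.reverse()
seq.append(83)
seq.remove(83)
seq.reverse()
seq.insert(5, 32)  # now [7, 51, 19, -6, 3, 32, 69, 43, 20, 54]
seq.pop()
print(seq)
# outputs [7, 51, 19, -6, 3, 32, 69, 43, 20]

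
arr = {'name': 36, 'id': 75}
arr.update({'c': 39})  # {'name': 36, 'id': 75, 'c': 39}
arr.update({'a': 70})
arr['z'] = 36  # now {'name': 36, 'id': 75, 'c': 39, 'a': 70, 'z': 36}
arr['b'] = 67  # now {'name': 36, 'id': 75, 'c': 39, 'a': 70, 'z': 36, 'b': 67}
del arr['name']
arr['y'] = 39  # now {'id': 75, 'c': 39, 'a': 70, 'z': 36, 'b': 67, 'y': 39}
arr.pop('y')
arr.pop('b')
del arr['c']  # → {'id': 75, 'a': 70, 'z': 36}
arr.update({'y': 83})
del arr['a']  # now {'id': 75, 'z': 36, 'y': 83}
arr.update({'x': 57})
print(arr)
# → {'id': 75, 'z': 36, 'y': 83, 'x': 57}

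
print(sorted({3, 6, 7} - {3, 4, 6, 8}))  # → [7]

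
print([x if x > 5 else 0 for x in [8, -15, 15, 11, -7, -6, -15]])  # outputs [8, 0, 15, 11, 0, 0, 0]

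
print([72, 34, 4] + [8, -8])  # [72, 34, 4, 8, -8]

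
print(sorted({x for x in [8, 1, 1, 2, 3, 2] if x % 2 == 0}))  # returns [2, 8]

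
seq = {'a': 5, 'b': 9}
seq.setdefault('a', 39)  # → 5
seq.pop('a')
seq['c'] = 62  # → {'b': 9, 'c': 62}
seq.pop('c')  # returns 62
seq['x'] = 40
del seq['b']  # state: {'x': 40}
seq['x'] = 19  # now {'x': 19}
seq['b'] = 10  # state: {'x': 19, 'b': 10}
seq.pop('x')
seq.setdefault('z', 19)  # 19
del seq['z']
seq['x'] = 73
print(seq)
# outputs {'b': 10, 'x': 73}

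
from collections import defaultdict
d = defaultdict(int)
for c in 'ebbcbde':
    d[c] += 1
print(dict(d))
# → {'e': 2, 'b': 3, 'c': 1, 'd': 1}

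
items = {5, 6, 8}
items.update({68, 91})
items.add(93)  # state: {5, 6, 8, 68, 91, 93}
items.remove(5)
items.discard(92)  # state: {6, 8, 68, 91, 93}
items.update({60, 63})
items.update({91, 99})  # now {6, 8, 60, 63, 68, 91, 93, 99}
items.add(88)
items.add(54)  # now {6, 8, 54, 60, 63, 68, 88, 91, 93, 99}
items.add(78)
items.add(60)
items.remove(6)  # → {8, 54, 60, 63, 68, 78, 88, 91, 93, 99}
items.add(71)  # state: {8, 54, 60, 63, 68, 71, 78, 88, 91, 93, 99}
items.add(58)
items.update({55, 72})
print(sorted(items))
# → [8, 54, 55, 58, 60, 63, 68, 71, 72, 78, 88, 91, 93, 99]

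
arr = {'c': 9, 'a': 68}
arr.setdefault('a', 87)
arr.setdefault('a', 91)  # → 68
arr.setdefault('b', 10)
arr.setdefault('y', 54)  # 54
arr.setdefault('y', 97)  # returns 54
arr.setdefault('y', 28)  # 54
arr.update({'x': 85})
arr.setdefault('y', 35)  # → 54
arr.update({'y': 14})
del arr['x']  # {'c': 9, 'a': 68, 'b': 10, 'y': 14}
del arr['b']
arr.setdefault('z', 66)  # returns 66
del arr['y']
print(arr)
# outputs {'c': 9, 'a': 68, 'z': 66}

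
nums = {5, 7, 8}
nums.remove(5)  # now {7, 8}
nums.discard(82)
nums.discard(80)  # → {7, 8}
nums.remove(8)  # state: {7}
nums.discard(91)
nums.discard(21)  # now {7}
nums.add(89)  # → {7, 89}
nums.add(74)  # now {7, 74, 89}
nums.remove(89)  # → {7, 74}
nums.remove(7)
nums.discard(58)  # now {74}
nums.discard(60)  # {74}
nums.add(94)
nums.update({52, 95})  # {52, 74, 94, 95}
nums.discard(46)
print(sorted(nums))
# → [52, 74, 94, 95]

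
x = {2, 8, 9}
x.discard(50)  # {2, 8, 9}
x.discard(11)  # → {2, 8, 9}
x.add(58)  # {2, 8, 9, 58}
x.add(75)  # {2, 8, 9, 58, 75}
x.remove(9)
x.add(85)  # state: {2, 8, 58, 75, 85}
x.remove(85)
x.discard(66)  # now {2, 8, 58, 75}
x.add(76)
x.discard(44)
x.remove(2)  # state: {8, 58, 75, 76}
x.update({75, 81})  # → {8, 58, 75, 76, 81}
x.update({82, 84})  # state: {8, 58, 75, 76, 81, 82, 84}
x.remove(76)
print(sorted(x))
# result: [8, 58, 75, 81, 82, 84]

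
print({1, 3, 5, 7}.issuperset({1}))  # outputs True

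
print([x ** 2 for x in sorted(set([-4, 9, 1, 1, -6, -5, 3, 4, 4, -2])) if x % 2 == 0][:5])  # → [36, 16, 4, 16]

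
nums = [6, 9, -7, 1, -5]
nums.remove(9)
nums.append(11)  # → [6, -7, 1, -5, 11]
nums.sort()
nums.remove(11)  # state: [-7, -5, 1, 6]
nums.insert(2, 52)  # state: [-7, -5, 52, 1, 6]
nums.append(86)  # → [-7, -5, 52, 1, 6, 86]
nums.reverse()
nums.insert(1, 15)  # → [86, 15, 6, 1, 52, -5, -7]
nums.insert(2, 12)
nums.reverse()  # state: [-7, -5, 52, 1, 6, 12, 15, 86]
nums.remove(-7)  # [-5, 52, 1, 6, 12, 15, 86]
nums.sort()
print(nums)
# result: [-5, 1, 6, 12, 15, 52, 86]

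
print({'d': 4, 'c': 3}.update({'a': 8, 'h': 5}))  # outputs None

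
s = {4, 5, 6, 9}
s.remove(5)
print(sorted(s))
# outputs [4, 6, 9]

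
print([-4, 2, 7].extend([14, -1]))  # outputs None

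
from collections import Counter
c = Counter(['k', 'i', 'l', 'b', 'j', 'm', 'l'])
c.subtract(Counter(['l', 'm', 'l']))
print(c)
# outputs Counter({'k': 1, 'i': 1, 'b': 1, 'j': 1, 'l': 0, 'm': 0})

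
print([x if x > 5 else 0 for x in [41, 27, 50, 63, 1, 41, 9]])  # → [41, 27, 50, 63, 0, 41, 9]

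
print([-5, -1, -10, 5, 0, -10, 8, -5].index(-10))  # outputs 2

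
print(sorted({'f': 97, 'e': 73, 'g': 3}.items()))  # [('e', 73), ('f', 97), ('g', 3)]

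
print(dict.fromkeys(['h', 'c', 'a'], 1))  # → {'h': 1, 'c': 1, 'a': 1}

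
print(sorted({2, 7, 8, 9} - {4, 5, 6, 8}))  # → [2, 7, 9]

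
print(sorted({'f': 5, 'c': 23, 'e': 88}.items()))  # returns [('c', 23), ('e', 88), ('f', 5)]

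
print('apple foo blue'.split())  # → ['apple', 'foo', 'blue']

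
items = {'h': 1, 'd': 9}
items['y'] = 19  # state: {'h': 1, 'd': 9, 'y': 19}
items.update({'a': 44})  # {'h': 1, 'd': 9, 'y': 19, 'a': 44}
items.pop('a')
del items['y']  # {'h': 1, 'd': 9}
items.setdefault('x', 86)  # 86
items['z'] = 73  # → {'h': 1, 'd': 9, 'x': 86, 'z': 73}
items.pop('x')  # 86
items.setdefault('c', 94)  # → 94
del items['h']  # {'d': 9, 'z': 73, 'c': 94}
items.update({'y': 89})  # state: {'d': 9, 'z': 73, 'c': 94, 'y': 89}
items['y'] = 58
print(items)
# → {'d': 9, 'z': 73, 'c': 94, 'y': 58}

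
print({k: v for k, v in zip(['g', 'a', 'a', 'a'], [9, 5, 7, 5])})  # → {'g': 9, 'a': 5}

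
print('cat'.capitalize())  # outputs Cat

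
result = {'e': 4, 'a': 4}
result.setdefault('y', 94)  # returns 94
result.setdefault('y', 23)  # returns 94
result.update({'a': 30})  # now {'e': 4, 'a': 30, 'y': 94}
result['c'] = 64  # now {'e': 4, 'a': 30, 'y': 94, 'c': 64}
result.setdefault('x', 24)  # 24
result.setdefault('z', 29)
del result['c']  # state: {'e': 4, 'a': 30, 'y': 94, 'x': 24, 'z': 29}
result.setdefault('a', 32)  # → 30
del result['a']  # {'e': 4, 'y': 94, 'x': 24, 'z': 29}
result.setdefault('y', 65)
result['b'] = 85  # {'e': 4, 'y': 94, 'x': 24, 'z': 29, 'b': 85}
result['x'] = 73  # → {'e': 4, 'y': 94, 'x': 73, 'z': 29, 'b': 85}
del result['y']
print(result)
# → {'e': 4, 'x': 73, 'z': 29, 'b': 85}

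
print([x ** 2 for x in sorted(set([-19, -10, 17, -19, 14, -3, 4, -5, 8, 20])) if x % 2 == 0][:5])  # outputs [100, 16, 64, 196, 400]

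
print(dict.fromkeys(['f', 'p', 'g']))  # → {'f': None, 'p': None, 'g': None}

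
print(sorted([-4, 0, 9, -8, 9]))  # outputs [-8, -4, 0, 9, 9]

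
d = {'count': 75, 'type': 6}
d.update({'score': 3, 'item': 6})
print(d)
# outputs {'count': 75, 'type': 6, 'score': 3, 'item': 6}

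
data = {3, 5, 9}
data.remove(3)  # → {5, 9}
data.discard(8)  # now {5, 9}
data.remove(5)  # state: {9}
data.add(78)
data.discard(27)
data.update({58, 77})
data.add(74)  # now {9, 58, 74, 77, 78}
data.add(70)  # {9, 58, 70, 74, 77, 78}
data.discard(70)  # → {9, 58, 74, 77, 78}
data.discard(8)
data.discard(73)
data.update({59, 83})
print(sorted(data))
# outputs [9, 58, 59, 74, 77, 78, 83]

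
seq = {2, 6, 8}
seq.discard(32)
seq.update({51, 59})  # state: {2, 6, 8, 51, 59}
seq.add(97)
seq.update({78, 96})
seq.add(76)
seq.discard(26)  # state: {2, 6, 8, 51, 59, 76, 78, 96, 97}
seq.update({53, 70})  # {2, 6, 8, 51, 53, 59, 70, 76, 78, 96, 97}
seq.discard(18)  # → {2, 6, 8, 51, 53, 59, 70, 76, 78, 96, 97}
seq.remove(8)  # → {2, 6, 51, 53, 59, 70, 76, 78, 96, 97}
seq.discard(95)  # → {2, 6, 51, 53, 59, 70, 76, 78, 96, 97}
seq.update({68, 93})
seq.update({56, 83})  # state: {2, 6, 51, 53, 56, 59, 68, 70, 76, 78, 83, 93, 96, 97}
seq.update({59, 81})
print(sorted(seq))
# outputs [2, 6, 51, 53, 56, 59, 68, 70, 76, 78, 81, 83, 93, 96, 97]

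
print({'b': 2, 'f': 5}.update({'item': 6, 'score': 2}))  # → None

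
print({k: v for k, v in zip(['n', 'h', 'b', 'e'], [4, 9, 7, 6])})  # {'n': 4, 'h': 9, 'b': 7, 'e': 6}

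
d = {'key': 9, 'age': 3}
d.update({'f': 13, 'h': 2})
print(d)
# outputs {'key': 9, 'age': 3, 'f': 13, 'h': 2}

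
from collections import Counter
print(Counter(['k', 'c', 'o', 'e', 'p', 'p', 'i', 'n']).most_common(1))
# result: [('p', 2)]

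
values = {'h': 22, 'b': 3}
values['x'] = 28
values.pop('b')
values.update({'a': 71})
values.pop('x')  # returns 28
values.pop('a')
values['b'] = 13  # {'h': 22, 'b': 13}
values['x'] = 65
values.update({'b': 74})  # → {'h': 22, 'b': 74, 'x': 65}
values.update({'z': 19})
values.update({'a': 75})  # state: {'h': 22, 'b': 74, 'x': 65, 'z': 19, 'a': 75}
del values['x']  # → {'h': 22, 'b': 74, 'z': 19, 'a': 75}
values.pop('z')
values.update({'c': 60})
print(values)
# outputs {'h': 22, 'b': 74, 'a': 75, 'c': 60}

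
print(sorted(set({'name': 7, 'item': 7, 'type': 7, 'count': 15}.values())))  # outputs [7, 15]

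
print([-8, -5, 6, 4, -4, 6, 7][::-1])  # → [7, 6, -4, 4, 6, -5, -8]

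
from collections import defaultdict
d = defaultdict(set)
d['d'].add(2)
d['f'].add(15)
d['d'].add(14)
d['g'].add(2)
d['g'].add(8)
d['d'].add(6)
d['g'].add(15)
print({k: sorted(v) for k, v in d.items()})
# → {'d': [2, 6, 14], 'f': [15], 'g': [2, 8, 15]}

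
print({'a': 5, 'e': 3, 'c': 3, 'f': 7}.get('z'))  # None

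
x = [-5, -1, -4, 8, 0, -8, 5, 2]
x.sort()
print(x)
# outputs [-8, -5, -4, -1, 0, 2, 5, 8]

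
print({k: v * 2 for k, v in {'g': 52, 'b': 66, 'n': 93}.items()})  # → {'g': 104, 'b': 132, 'n': 186}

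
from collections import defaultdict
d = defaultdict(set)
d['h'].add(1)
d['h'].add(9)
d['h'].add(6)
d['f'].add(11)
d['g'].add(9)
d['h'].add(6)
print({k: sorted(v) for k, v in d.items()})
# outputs {'h': [1, 6, 9], 'f': [11], 'g': [9]}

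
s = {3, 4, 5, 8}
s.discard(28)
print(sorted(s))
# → [3, 4, 5, 8]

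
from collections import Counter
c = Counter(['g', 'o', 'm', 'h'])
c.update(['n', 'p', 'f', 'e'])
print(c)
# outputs Counter({'g': 1, 'o': 1, 'm': 1, 'h': 1, 'n': 1, 'p': 1, 'f': 1, 'e': 1})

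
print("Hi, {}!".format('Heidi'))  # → Hi, Heidi!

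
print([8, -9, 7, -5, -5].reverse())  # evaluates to None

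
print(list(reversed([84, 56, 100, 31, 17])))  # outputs [17, 31, 100, 56, 84]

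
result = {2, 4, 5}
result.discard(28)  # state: {2, 4, 5}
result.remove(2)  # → {4, 5}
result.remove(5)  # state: {4}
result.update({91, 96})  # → {4, 91, 96}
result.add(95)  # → {4, 91, 95, 96}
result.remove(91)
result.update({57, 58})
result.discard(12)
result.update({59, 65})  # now {4, 57, 58, 59, 65, 95, 96}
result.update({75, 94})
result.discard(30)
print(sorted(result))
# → [4, 57, 58, 59, 65, 75, 94, 95, 96]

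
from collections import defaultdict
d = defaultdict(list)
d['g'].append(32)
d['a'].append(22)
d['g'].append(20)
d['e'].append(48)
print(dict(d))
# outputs {'g': [32, 20], 'a': [22], 'e': [48]}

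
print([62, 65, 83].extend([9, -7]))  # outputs None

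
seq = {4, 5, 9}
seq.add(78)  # {4, 5, 9, 78}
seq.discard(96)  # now {4, 5, 9, 78}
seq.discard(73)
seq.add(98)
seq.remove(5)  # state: {4, 9, 78, 98}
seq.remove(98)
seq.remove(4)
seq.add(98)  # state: {9, 78, 98}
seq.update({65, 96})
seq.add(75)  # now {9, 65, 75, 78, 96, 98}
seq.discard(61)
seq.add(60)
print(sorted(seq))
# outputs [9, 60, 65, 75, 78, 96, 98]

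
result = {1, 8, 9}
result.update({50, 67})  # {1, 8, 9, 50, 67}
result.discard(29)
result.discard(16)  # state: {1, 8, 9, 50, 67}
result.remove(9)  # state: {1, 8, 50, 67}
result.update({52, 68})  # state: {1, 8, 50, 52, 67, 68}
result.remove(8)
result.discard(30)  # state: {1, 50, 52, 67, 68}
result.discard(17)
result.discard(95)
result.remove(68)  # {1, 50, 52, 67}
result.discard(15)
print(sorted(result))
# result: [1, 50, 52, 67]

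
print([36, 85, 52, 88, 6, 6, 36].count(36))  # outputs 2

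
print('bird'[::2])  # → br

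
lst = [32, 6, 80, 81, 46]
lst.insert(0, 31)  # [31, 32, 6, 80, 81, 46]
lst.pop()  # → 46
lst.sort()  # [6, 31, 32, 80, 81]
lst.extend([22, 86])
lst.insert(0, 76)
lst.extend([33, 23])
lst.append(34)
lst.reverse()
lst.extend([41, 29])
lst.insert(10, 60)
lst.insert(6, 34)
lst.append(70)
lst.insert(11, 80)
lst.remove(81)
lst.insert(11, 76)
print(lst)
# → [34, 23, 33, 86, 22, 34, 80, 32, 31, 6, 80, 76, 60, 76, 41, 29, 70]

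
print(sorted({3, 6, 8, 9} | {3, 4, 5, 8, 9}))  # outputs [3, 4, 5, 6, 8, 9]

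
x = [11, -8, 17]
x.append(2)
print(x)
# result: [11, -8, 17, 2]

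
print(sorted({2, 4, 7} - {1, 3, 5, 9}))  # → [2, 4, 7]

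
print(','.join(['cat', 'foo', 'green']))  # cat,foo,green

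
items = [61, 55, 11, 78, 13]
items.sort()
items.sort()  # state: [11, 13, 55, 61, 78]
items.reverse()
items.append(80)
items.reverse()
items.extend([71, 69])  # [80, 11, 13, 55, 61, 78, 71, 69]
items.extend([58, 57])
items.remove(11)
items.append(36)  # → [80, 13, 55, 61, 78, 71, 69, 58, 57, 36]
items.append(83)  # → [80, 13, 55, 61, 78, 71, 69, 58, 57, 36, 83]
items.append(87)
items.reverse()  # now [87, 83, 36, 57, 58, 69, 71, 78, 61, 55, 13, 80]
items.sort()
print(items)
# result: [13, 36, 55, 57, 58, 61, 69, 71, 78, 80, 83, 87]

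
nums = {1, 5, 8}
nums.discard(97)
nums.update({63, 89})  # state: {1, 5, 8, 63, 89}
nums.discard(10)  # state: {1, 5, 8, 63, 89}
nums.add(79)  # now {1, 5, 8, 63, 79, 89}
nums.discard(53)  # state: {1, 5, 8, 63, 79, 89}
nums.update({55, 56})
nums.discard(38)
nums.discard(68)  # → {1, 5, 8, 55, 56, 63, 79, 89}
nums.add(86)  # {1, 5, 8, 55, 56, 63, 79, 86, 89}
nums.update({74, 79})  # {1, 5, 8, 55, 56, 63, 74, 79, 86, 89}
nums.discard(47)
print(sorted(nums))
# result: [1, 5, 8, 55, 56, 63, 74, 79, 86, 89]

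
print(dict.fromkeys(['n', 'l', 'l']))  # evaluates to {'n': None, 'l': None}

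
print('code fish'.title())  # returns Code Fish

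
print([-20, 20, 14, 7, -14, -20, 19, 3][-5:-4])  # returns [7]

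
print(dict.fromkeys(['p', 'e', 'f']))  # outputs {'p': None, 'e': None, 'f': None}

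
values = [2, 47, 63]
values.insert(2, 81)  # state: [2, 47, 81, 63]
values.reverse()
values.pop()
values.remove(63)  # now [81, 47]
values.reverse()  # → [47, 81]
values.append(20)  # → [47, 81, 20]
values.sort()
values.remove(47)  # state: [20, 81]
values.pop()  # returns 81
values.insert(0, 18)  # [18, 20]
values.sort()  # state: [18, 20]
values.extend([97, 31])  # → [18, 20, 97, 31]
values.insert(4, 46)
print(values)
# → [18, 20, 97, 31, 46]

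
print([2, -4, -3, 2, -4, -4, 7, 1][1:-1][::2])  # [-4, 2, -4]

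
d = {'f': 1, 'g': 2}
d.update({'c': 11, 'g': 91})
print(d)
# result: {'f': 1, 'g': 91, 'c': 11}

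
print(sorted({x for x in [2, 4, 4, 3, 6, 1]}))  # [1, 2, 3, 4, 6]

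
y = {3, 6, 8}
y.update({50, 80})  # {3, 6, 8, 50, 80}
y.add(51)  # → {3, 6, 8, 50, 51, 80}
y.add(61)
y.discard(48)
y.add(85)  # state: {3, 6, 8, 50, 51, 61, 80, 85}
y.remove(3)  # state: {6, 8, 50, 51, 61, 80, 85}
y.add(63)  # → {6, 8, 50, 51, 61, 63, 80, 85}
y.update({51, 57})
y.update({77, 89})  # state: {6, 8, 50, 51, 57, 61, 63, 77, 80, 85, 89}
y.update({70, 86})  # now {6, 8, 50, 51, 57, 61, 63, 70, 77, 80, 85, 86, 89}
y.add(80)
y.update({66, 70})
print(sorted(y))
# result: [6, 8, 50, 51, 57, 61, 63, 66, 70, 77, 80, 85, 86, 89]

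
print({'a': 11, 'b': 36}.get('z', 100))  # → 100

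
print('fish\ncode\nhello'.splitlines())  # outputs ['fish', 'code', 'hello']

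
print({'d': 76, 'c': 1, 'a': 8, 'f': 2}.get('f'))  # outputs 2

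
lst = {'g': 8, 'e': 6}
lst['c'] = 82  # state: {'g': 8, 'e': 6, 'c': 82}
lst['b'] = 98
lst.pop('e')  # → 6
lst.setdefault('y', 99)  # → 99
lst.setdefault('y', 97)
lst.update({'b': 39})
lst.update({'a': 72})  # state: {'g': 8, 'c': 82, 'b': 39, 'y': 99, 'a': 72}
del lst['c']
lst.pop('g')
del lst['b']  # {'y': 99, 'a': 72}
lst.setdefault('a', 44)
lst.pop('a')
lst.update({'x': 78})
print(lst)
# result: {'y': 99, 'x': 78}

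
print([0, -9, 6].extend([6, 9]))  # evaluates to None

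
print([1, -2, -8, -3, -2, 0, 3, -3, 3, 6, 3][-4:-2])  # [-3, 3]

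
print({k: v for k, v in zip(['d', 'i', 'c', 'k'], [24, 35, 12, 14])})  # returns {'d': 24, 'i': 35, 'c': 12, 'k': 14}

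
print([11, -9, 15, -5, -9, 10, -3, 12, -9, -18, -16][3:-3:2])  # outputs [-5, 10, 12]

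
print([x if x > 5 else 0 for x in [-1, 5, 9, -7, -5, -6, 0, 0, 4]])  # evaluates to [0, 0, 9, 0, 0, 0, 0, 0, 0]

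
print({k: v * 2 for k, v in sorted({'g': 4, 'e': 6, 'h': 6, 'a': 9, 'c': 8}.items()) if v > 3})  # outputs {'a': 18, 'c': 16, 'e': 12, 'g': 8, 'h': 12}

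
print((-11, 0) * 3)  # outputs (-11, 0, -11, 0, -11, 0)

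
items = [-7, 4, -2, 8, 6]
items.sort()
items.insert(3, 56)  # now [-7, -2, 4, 56, 6, 8]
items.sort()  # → [-7, -2, 4, 6, 8, 56]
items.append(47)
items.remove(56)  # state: [-7, -2, 4, 6, 8, 47]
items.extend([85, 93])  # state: [-7, -2, 4, 6, 8, 47, 85, 93]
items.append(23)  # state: [-7, -2, 4, 6, 8, 47, 85, 93, 23]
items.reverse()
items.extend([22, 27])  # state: [23, 93, 85, 47, 8, 6, 4, -2, -7, 22, 27]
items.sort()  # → [-7, -2, 4, 6, 8, 22, 23, 27, 47, 85, 93]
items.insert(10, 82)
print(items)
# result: [-7, -2, 4, 6, 8, 22, 23, 27, 47, 85, 82, 93]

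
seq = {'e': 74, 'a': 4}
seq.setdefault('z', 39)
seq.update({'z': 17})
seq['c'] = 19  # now {'e': 74, 'a': 4, 'z': 17, 'c': 19}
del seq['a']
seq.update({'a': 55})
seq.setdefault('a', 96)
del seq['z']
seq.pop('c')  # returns 19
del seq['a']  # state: {'e': 74}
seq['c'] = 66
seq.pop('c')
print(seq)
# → {'e': 74}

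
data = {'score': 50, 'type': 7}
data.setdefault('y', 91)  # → 91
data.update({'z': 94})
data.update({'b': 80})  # {'score': 50, 'type': 7, 'y': 91, 'z': 94, 'b': 80}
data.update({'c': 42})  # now {'score': 50, 'type': 7, 'y': 91, 'z': 94, 'b': 80, 'c': 42}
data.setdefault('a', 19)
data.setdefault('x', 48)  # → 48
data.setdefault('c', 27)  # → 42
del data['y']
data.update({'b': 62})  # {'score': 50, 'type': 7, 'z': 94, 'b': 62, 'c': 42, 'a': 19, 'x': 48}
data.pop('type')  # 7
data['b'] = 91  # {'score': 50, 'z': 94, 'b': 91, 'c': 42, 'a': 19, 'x': 48}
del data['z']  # {'score': 50, 'b': 91, 'c': 42, 'a': 19, 'x': 48}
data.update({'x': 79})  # {'score': 50, 'b': 91, 'c': 42, 'a': 19, 'x': 79}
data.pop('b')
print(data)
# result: {'score': 50, 'c': 42, 'a': 19, 'x': 79}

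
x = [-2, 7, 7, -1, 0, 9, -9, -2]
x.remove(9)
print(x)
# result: [-2, 7, 7, -1, 0, -9, -2]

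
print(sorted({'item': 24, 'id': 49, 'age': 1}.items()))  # [('age', 1), ('id', 49), ('item', 24)]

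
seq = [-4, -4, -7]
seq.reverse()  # [-7, -4, -4]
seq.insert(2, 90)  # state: [-7, -4, 90, -4]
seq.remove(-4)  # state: [-7, 90, -4]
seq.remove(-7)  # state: [90, -4]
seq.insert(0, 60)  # [60, 90, -4]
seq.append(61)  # [60, 90, -4, 61]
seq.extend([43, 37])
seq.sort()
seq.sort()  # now [-4, 37, 43, 60, 61, 90]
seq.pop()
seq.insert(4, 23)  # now [-4, 37, 43, 60, 23, 61]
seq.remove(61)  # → [-4, 37, 43, 60, 23]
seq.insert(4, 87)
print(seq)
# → [-4, 37, 43, 60, 87, 23]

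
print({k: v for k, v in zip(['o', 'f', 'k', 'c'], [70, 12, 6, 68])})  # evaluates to {'o': 70, 'f': 12, 'k': 6, 'c': 68}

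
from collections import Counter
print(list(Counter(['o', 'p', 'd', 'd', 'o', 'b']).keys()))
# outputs ['o', 'p', 'd', 'b']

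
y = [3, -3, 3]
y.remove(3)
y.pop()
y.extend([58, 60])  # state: [-3, 58, 60]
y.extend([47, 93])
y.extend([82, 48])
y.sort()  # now [-3, 47, 48, 58, 60, 82, 93]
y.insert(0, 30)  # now [30, -3, 47, 48, 58, 60, 82, 93]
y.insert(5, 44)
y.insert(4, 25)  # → [30, -3, 47, 48, 25, 58, 44, 60, 82, 93]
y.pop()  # 93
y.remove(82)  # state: [30, -3, 47, 48, 25, 58, 44, 60]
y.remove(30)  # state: [-3, 47, 48, 25, 58, 44, 60]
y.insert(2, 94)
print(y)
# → [-3, 47, 94, 48, 25, 58, 44, 60]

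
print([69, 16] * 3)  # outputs [69, 16, 69, 16, 69, 16]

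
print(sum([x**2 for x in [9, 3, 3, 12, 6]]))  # 279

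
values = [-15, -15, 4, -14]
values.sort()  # [-15, -15, -14, 4]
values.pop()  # 4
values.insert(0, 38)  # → [38, -15, -15, -14]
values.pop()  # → -14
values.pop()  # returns -15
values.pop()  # -15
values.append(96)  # [38, 96]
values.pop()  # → 96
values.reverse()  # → [38]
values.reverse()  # [38]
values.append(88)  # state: [38, 88]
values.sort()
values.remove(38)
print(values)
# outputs [88]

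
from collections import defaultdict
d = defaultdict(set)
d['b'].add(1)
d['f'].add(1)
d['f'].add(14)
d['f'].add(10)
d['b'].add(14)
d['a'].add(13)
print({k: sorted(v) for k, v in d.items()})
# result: {'b': [1, 14], 'f': [1, 10, 14], 'a': [13]}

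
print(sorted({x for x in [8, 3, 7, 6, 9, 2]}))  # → [2, 3, 6, 7, 8, 9]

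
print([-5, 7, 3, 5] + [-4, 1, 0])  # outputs [-5, 7, 3, 5, -4, 1, 0]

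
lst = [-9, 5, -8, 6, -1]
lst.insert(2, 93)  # [-9, 5, 93, -8, 6, -1]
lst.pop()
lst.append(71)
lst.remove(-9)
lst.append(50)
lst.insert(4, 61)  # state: [5, 93, -8, 6, 61, 71, 50]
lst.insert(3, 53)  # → [5, 93, -8, 53, 6, 61, 71, 50]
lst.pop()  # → 50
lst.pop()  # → 71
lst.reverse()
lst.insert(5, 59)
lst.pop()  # 5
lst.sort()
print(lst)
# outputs [-8, 6, 53, 59, 61, 93]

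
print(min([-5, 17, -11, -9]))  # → -11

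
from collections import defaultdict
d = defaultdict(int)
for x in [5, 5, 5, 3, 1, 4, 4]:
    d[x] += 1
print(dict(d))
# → {5: 3, 3: 1, 1: 1, 4: 2}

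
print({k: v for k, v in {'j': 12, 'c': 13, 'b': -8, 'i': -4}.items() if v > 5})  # {'j': 12, 'c': 13}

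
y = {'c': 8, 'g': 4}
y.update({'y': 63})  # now {'c': 8, 'g': 4, 'y': 63}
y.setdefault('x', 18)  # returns 18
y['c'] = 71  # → {'c': 71, 'g': 4, 'y': 63, 'x': 18}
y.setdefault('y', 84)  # 63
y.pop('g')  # 4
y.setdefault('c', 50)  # 71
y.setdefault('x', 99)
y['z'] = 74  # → {'c': 71, 'y': 63, 'x': 18, 'z': 74}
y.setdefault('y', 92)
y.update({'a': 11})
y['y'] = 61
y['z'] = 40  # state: {'c': 71, 'y': 61, 'x': 18, 'z': 40, 'a': 11}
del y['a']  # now {'c': 71, 'y': 61, 'x': 18, 'z': 40}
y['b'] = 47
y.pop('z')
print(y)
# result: {'c': 71, 'y': 61, 'x': 18, 'b': 47}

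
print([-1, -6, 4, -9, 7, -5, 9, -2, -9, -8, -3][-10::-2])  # [-6]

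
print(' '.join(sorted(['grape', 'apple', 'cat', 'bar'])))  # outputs apple bar cat grape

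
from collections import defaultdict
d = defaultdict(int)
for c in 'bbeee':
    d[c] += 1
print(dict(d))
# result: {'b': 2, 'e': 3}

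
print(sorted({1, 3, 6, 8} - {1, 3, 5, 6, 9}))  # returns [8]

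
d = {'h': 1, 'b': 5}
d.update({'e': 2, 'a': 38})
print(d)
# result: {'h': 1, 'b': 5, 'e': 2, 'a': 38}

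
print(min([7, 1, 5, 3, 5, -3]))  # -3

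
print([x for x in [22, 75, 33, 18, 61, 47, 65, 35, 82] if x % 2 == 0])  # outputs [22, 18, 82]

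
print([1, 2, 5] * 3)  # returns [1, 2, 5, 1, 2, 5, 1, 2, 5]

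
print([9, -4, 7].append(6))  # None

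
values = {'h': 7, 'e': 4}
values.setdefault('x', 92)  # 92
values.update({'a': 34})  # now {'h': 7, 'e': 4, 'x': 92, 'a': 34}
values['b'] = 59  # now {'h': 7, 'e': 4, 'x': 92, 'a': 34, 'b': 59}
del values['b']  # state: {'h': 7, 'e': 4, 'x': 92, 'a': 34}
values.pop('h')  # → 7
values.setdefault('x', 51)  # 92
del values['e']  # {'x': 92, 'a': 34}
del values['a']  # {'x': 92}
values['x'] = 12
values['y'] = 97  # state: {'x': 12, 'y': 97}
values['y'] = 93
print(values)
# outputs {'x': 12, 'y': 93}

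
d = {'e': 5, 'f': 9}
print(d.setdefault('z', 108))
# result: 108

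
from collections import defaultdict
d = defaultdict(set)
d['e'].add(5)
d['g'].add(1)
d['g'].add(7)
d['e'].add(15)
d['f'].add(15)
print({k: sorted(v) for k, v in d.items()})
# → {'e': [5, 15], 'g': [1, 7], 'f': [15]}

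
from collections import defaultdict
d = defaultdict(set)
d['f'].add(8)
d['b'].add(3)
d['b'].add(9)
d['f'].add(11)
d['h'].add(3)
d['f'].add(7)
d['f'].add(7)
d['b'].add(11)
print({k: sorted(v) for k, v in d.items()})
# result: {'f': [7, 8, 11], 'b': [3, 9, 11], 'h': [3]}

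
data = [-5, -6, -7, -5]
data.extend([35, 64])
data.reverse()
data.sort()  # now [-7, -6, -5, -5, 35, 64]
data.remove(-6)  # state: [-7, -5, -5, 35, 64]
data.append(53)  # [-7, -5, -5, 35, 64, 53]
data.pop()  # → 53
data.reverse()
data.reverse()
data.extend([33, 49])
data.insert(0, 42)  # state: [42, -7, -5, -5, 35, 64, 33, 49]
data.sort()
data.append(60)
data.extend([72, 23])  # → [-7, -5, -5, 33, 35, 42, 49, 64, 60, 72, 23]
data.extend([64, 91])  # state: [-7, -5, -5, 33, 35, 42, 49, 64, 60, 72, 23, 64, 91]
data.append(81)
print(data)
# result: [-7, -5, -5, 33, 35, 42, 49, 64, 60, 72, 23, 64, 91, 81]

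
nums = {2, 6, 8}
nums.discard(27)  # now {2, 6, 8}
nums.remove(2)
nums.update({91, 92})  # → {6, 8, 91, 92}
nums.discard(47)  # {6, 8, 91, 92}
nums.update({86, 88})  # {6, 8, 86, 88, 91, 92}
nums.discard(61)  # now {6, 8, 86, 88, 91, 92}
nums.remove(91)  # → {6, 8, 86, 88, 92}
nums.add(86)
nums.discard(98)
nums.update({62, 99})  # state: {6, 8, 62, 86, 88, 92, 99}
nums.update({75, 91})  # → {6, 8, 62, 75, 86, 88, 91, 92, 99}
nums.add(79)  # {6, 8, 62, 75, 79, 86, 88, 91, 92, 99}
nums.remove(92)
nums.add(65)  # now {6, 8, 62, 65, 75, 79, 86, 88, 91, 99}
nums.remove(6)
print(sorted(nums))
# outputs [8, 62, 65, 75, 79, 86, 88, 91, 99]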